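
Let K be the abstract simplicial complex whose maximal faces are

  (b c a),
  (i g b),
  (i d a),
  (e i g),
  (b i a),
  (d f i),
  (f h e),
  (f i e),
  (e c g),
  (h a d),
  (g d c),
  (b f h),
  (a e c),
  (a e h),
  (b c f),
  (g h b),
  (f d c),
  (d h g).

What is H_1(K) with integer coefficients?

Order the vertices as a < b < c < d < e < f < g < h < i. Listing each simplex with vertices in this order, K has dimension 2 with simplices:

  0-simplices (9): a, b, c, d, e, f, g, h, i
  1-simplices (27): ab, ac, ad, ae, ah, ai, bc, bf, bg, bh, bi, cd, ce, cf, cg, df, dg, dh, di, ef, eg, eh, ei, fh, fi, gh, gi
  2-simplices (18): abc, abi, ace, adh, adi, aeh, bcf, bfh, bgh, bgi, cdf, cdg, ceg, dfi, dgh, efh, efi, egi

giving chain groups C_0 ≅ Z^9, C_1 ≅ Z^27, C_2 ≅ Z^18.

The boundary map ∂_1: C_1 → C_0 is given by ∂[p,q] = [q] − [p].
As a 9×27 matrix over Z this has rank 8, with invariant factors (1,1,1,1,1,1,1,1).

The boundary map ∂_2: C_2 → C_1 maps a triangle to the signed sum of its edges. For instance
  ∂abi = bi − ai + ab,
  ∂bgi = gi − bi + bg.
The 27×18 boundary matrix has rank 17 and Smith normal form diag(1,1,1,1,1,1,1,1,1,1,1,1,1,1,1,1,1).

Reading off H_k = ker ∂_k / im ∂_{k+1}:

  H_1: rank ker ∂_1 − rank ∂_2 = (27 − 8) − 17 = 2, and the invariant factors of ∂_2 are all 1, so H_1 = Z^2.

H_1 ≅ Z^2.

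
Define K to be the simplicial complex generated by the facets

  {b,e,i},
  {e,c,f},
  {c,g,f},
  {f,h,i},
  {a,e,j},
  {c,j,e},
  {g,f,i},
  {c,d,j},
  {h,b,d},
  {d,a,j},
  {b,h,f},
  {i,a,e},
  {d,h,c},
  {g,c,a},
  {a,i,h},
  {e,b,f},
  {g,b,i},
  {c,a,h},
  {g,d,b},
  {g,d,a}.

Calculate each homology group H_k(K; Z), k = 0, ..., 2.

Fix the vertex order a < b < c < d < e < f < g < h < i < j and write every simplex with vertices in increasing order. Then dim K = 2 and the simplices of K are:

  0-simplices (10): a, b, c, d, e, f, g, h, i, j
  1-simplices (30): ac, ad, ae, ag, ah, ai, aj, bd, be, bf, bg, bh, bi, cd, ce, cf, cg, ch, cj, dg, dh, dj, ef, ei, ej, fg, fh, fi, gi, hi
  2-simplices (20): acg, ach, adg, adj, aei, aej, ahi, bdg, bdh, bef, bei, bfh, bgi, cdh, cdj, cef, cej, cfg, fgi, fhi

giving chain groups C_0 ≅ Z^10, C_1 ≅ Z^30, C_2 ≅ Z^20.

Boundary ∂_1: C_1 → C_0 sends each edge [p,q] (with p < q) to q − p. For instance
  ∂ej = j − e.
The 10×30 boundary matrix has rank 9 and Smith normal form diag(1,1,1,1,1,1,1,1,1).

The boundary map ∂_2: C_2 → C_1 sends each 2-simplex [p,q,r] to [q,r] − [p,r] + [p,q]. For instance
  ∂bei = ei − bi + be,
  ∂bfh = fh − bh + bf.
The resulting 30×20 matrix has rank 20, and its Smith normal form has invariant factors (1,1,1,1,1,1,1,1,1,1,1,1,1,1,1,1,1,1,1,2).

Now H_k = ker ∂_k / im ∂_{k+1}, so:

  H_0: rank C_0 − rank ∂_1 = 10 − 9 = 1, and the invariant factors of ∂_1 are all 1, so H_0 ≅ Z.
  H_1: rank ker ∂_1 − rank ∂_2 = (30 − 9) − 20 = 1, and ∂_2 has invariant factor 2 > 1, so H_1 ≅ Z ⊕ Z/2.
  H_2: rank ker ∂_2 − rank ∂_3 = (20 − 20) − 0 = 0, and there is no ∂_3, so H_2 ≅ 0.

As a check, the Euler characteristic is 10 − 30 + 20 = 0, which agrees with 1 − 1 + 0 = 0.
(K is a triangulation of the Klein bottle.)

H_0 ≅ Z,  H_1 ≅ Z ⊕ Z/2,  H_2 = 0.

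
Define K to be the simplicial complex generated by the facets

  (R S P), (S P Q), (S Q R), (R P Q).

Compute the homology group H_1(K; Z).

K has 4 vertices, 6 edges, 4 triangles.
rank ∂_1 = 3, rank ∂_2 = 3 ⇒ b_1 = 6 − 3 − 3 = 0; all invariant factors of ∂_2 are 1 so no torsion. So H_1 = 0.

H_1 ≅ 0.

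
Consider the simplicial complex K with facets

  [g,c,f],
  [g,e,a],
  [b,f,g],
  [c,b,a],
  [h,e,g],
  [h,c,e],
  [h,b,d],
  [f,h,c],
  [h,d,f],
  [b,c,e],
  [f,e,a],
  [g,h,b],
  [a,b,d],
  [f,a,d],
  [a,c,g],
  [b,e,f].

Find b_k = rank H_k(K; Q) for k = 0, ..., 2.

Take the total order a < b < c < d < e < f < g < h on the vertex set. Then K (dimension 2) consists of the simplices:

  0-simplices (8): a, b, c, d, e, f, g, h
  1-simplices (24): ab, ac, ad, ae, af, ag, bc, bd, be, bf, bg, bh, ce, cf, cg, ch, df, dh, ef, eg, eh, fg, fh, gh
  2-simplices (16): abc, abd, acg, adf, aef, aeg, bce, bdh, bef, bfg, bgh, ceh, cfg, cfh, dfh, egh

Hence C_0 ≅ Z^8, C_1 ≅ Z^24, C_2 ≅ Z^16.

The boundary map ∂_1: C_1 → C_0 maps an edge to its endpoints' difference, ∂[p,q] = q − p.
As a 8×24 matrix over Z this has rank 7, with invariant factors (1,1,1,1,1,1,1).

Boundary ∂_2: C_2 → C_1 maps a triangle to the signed sum of its edges. For instance
  ∂cfh = fh − ch + cf,
  ∂acg = cg − ag + ac.
As a 24×16 matrix over Z this has rank 15, with invariant factors (1,1,1,1,1,1,1,1,1,1,1,1,1,1,1).

Computing H_k = (kernel of ∂_k) / (image of ∂_{k+1}):

  H_0: rank C_0 − rank ∂_1 = 8 − 7 = 1, and the invariant factors of ∂_1 are all 1, so H_0 ≅ Z.
  H_1: rank ker ∂_1 − rank ∂_2 = (24 − 7) − 15 = 2, and the invariant factors of ∂_2 are all 1, so H_1 ≅ Z^2.
  H_2: rank ker ∂_2 − rank ∂_3 = (16 − 15) − 0 = 1, and there is no ∂_3, so H_2 ≅ Z.

As a check, the Euler characteristic is 8 − 24 + 16 = 0, which agrees with 1 − 2 + 1 = 0.

Hence the Betti numbers are b_0 = 1, b_1 = 2, b_2 = 1.

b_0 = 1, b_1 = 2, b_2 = 1.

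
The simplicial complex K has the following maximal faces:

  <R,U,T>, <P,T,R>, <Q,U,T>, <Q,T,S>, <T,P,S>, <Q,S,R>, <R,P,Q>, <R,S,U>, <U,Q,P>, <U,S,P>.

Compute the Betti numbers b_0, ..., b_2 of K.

b_0 = 1, b_1 = 0, b_2 = 0.

K has 6 vertices, 15 edges, 10 triangles.
rank ∂_0 = 0, rank ∂_1 = 5 ⇒ b_0 = 6 − 0 − 5 = 1; all invariant factors of ∂_1 are 1 so no torsion. So H_0 ≅ Z.
rank ∂_1 = 5, rank ∂_2 = 10 ⇒ b_1 = 15 − 5 − 10 = 0; ∂_2 has invariant factor(s) [2] giving torsion. So H_1 ≅ Z/2Z.
rank ∂_2 = 10, rank ∂_3 = 0 ⇒ b_2 = 10 − 10 − 0 = 0. So H_2 ≅ 0.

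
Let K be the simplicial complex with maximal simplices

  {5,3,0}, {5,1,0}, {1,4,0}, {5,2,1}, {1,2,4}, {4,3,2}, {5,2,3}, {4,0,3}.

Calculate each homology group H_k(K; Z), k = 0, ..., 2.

H_0 ≅ Z,  H_1 = 0,  H_2 ≅ Z.

Order the vertices as 0 < 1 < 2 < 3 < 4 < 5. Listing each simplex with vertices in this order, K has dimension 2 with simplices:

  0-simplices (6): [0], [1], [2], [3], [4], [5]
  1-simplices (12): [0,1], [0,3], [0,4], [0,5], [1,2], [1,4], [1,5], [2,3], [2,4], [2,5], [3,4], [3,5]
  2-simplices (8): [0,1,4], [0,1,5], [0,3,4], [0,3,5], [1,2,4], [1,2,5], [2,3,4], [2,3,5]

Hence C_0 ≅ Z^6, C_1 ≅ Z^12, C_2 ≅ Z^8.

∂_1: C_1 → C_0 is given by ∂[p,q] = [q] − [p].
The resulting 6×12 matrix has rank 5, and its Smith normal form has invariant factors (1,1,1,1,1).

Boundary ∂_2: C_2 → C_1 sends each 2-simplex [p,q,r] to [q,r] − [p,r] + [p,q]. For instance
  ∂[0,1,5] = [1,5] − [0,5] + [0,1],
  ∂[0,3,5] = [3,5] − [0,5] + [0,3].
This gives a 12×8 integer matrix of rank 7; reducing to Smith normal form yields diagonal entries (1,1,1,1,1,1,1).

Now H_k = ker ∂_k / im ∂_{k+1}, so:

  H_0: rank C_0 − rank ∂_1 = 6 − 5 = 1, and the invariant factors of ∂_1 are all 1, so H_0 ≅ Z.
  H_1: rank ker ∂_1 − rank ∂_2 = (12 − 5) − 7 = 0, and the invariant factors of ∂_2 are all 1, so H_1 ≅ 0.
  H_2: rank ker ∂_2 − rank ∂_3 = (8 − 7) − 0 = 1, and there is no ∂_3, so H_2 ≅ Z.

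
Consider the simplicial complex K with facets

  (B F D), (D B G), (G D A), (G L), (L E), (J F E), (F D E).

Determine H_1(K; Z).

Order the vertices as A < B < D < E < F < G < J < L. Listing each simplex with vertices in this order, K has dimension 2 with simplices:

  0-simplices (8): A, B, D, E, F, G, J, L
  1-simplices (13): AD, AG, BD, BF, BG, DE, DF, DG, EF, EJ, EL, FJ, GL
  2-simplices (5): ADG, BDF, BDG, DEF, EFJ

Hence C_0 ≅ Z^8, C_1 ≅ Z^13, C_2 ≅ Z^5.

∂_1: C_1 → C_0 sends each edge [p,q] (with p < q) to q − p. For instance
  ∂BF = F − B.
This gives a 8×13 integer matrix of rank 7; reducing to Smith normal form yields diagonal entries (1,1,1,1,1,1,1).

The boundary map ∂_2: C_2 → C_1 sends each 2-simplex [p,q,r] to [q,r] − [p,r] + [p,q]. For instance
  ∂BDF = DF − BF + BD,
  ∂DEF = EF − DF + DE.
The 13×5 boundary matrix has rank 5 and Smith normal form diag(1,1,1,1,1).

From H_k ≅ ker(∂_k) / im(∂_{k+1}) we obtain:

  H_1: rank ker ∂_1 − rank ∂_2 = (13 − 7) − 5 = 1, and the invariant factors of ∂_2 are all 1, so H_1 ≅ Z.

H_1 = Z.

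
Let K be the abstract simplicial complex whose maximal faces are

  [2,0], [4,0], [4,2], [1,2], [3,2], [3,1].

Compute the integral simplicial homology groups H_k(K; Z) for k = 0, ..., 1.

H_0 = Z,  H_1 = Z^2.

We work with the vertex ordering 0 < 1 < 2 < 3 < 4. The simplices of K, each written with vertices in increasing order, are:

  0-simplices (5): [0], [1], [2], [3], [4]
  1-simplices (6): [0,2], [0,4], [1,2], [1,3], [2,3], [2,4]

giving chain groups C_0 ≅ Z^5, C_1 ≅ Z^6.

The boundary map ∂_1: C_1 → C_0 sends each edge [p,q] (with p < q) to q − p. For instance
  ∂[0,4] = [4] − [0].
As a 5×6 matrix over Z this has rank 4, with invariant factors (1,1,1,1).

Reading off H_k = ker ∂_k / im ∂_{k+1}:

  H_0: rank C_0 − rank ∂_1 = 5 − 4 = 1, and the invariant factors of ∂_1 are all 1, so H_0 ≅ Z.
  H_1: rank ker ∂_1 − rank ∂_2 = (6 − 4) − 0 = 2, and there is no ∂_2, so H_1 ≅ Z^2.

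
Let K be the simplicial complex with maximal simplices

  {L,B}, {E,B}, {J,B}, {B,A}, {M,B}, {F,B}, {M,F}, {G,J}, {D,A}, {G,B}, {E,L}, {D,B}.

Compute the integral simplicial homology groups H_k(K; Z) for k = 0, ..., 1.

H_0 ≅ Z,  H_1 ≅ Z^4.

We work with the vertex ordering A < B < D < E < F < G < J < L < M. The simplices of K, each written with vertices in increasing order, are:

  0-simplices (9): A, B, D, E, F, G, J, L, M
  1-simplices (12): AB, AD, BD, BE, BF, BG, BJ, BL, BM, EL, FM, GJ

Hence C_0 ≅ Z^9, C_1 ≅ Z^12.

∂_1: C_1 → C_0 is given by ∂[p,q] = [q] − [p]. For instance
  ∂FM = M − F.
The 9×12 boundary matrix has rank 8 and Smith normal form diag(1,1,1,1,1,1,1,1).

Reading off H_k = ker ∂_k / im ∂_{k+1}:

  H_0: rank C_0 − rank ∂_1 = 9 − 8 = 1, and the invariant factors of ∂_1 are all 1, so H_0 ≅ Z.
  H_1: rank ker ∂_1 − rank ∂_2 = (12 − 8) − 0 = 4, and there is no ∂_2, so H_1 ≅ Z^4.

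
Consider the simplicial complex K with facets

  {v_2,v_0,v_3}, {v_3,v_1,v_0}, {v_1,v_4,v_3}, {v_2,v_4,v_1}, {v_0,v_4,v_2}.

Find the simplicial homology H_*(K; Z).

Order the vertices as v_0 < v_1 < v_2 < v_3 < v_4. Listing each simplex with vertices in this order, K has dimension 2 with simplices:

  0-simplices (5): [v_0], [v_1], [v_2], [v_3], [v_4]
  1-simplices (10): [v_0,v_1], [v_0,v_2], [v_0,v_3], [v_0,v_4], [v_1,v_2], [v_1,v_3], [v_1,v_4], [v_2,v_3], [v_2,v_4], [v_3,v_4]
  2-simplices (5): [v_0,v_1,v_3], [v_0,v_2,v_3], [v_0,v_2,v_4], [v_1,v_2,v_4], [v_1,v_3,v_4]

giving chain groups C_0 ≅ Z^5, C_1 ≅ Z^10, C_2 ≅ Z^5.

The boundary map ∂_1: C_1 → C_0 is given by ∂[p,q] = [q] − [p]. For instance
  ∂[v_2,v_4] = [v_4] − [v_2].
As a 5×10 matrix over Z this has rank 4, with invariant factors (1,1,1,1).

The boundary map ∂_2: C_2 → C_1 maps a triangle to the signed sum of its edges. For instance
  ∂[v_0,v_1,v_3] = [v_1,v_3] − [v_0,v_3] + [v_0,v_1],
  ∂[v_0,v_2,v_3] = [v_2,v_3] − [v_0,v_3] + [v_0,v_2].
The resulting 10×5 matrix has rank 5, and its Smith normal form has invariant factors (1,1,1,1,1).

Reading off H_k = ker ∂_k / im ∂_{k+1}:

  H_0: rank C_0 − rank ∂_1 = 5 − 4 = 1, and the invariant factors of ∂_1 are all 1, so H_0 ≅ Z.
  H_1: rank ker ∂_1 − rank ∂_2 = (10 − 4) − 5 = 1, and the invariant factors of ∂_2 are all 1, so H_1 ≅ Z.
  H_2: rank ker ∂_2 − rank ∂_3 = (5 − 5) − 0 = 0, and there is no ∂_3, so H_2 ≅ 0.

As a check, the Euler characteristic is 5 − 10 + 5 = 0, which agrees with 1 − 1 + 0 = 0.

H_0 ≅ Z,  H_1 ≅ Z,  H_2 = 0.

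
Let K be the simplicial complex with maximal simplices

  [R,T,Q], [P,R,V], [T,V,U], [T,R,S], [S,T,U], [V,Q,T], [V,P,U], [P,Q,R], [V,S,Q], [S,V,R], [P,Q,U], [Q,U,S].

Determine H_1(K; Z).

H_1 = Z/2Z.

Order the vertices as P < Q < R < S < T < U < V. Listing each simplex with vertices in this order, K has dimension 2 with simplices:

  0-simplices (7): P, Q, R, S, T, U, V
  1-simplices (18): PQ, PR, PU, PV, QR, QS, QT, QU, QV, RS, RT, RV, ST, SU, SV, TU, TV, UV
  2-simplices (12): PQR, PQU, PRV, PUV, QRT, QSU, QSV, QTV, RST, RSV, STU, TUV

giving chain groups C_0 ≅ Z^7, C_1 ≅ Z^18, C_2 ≅ Z^12.

Boundary ∂_1: C_1 → C_0 sends each edge [p,q] (with p < q) to q − p.
The 7×18 boundary matrix has rank 6 and Smith normal form diag(1,1,1,1,1,1).

∂_2: C_2 → C_1 sends each 2-simplex [p,q,r] to [q,r] − [p,r] + [p,q]. For instance
  ∂QTV = TV − QV + QT,
  ∂RSV = SV − RV + RS.
As a 18×12 matrix over Z this has rank 12, with invariant factors (1,1,1,1,1,1,1,1,1,1,1,2).

Reading off H_k = ker ∂_k / im ∂_{k+1}:

  H_1: rank ker ∂_1 − rank ∂_2 = (18 − 6) − 12 = 0, and ∂_2 has invariant factor 2 > 1, so H_1 ≅ Z/2Z.

(K is a triangulation of the real projective plane RP^2.)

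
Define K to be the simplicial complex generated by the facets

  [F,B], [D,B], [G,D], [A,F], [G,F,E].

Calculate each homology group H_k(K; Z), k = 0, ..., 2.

H_0 ≅ Z,  H_1 ≅ Z,  H_2 = 0.

Fix the vertex order A < B < D < E < F < G and write every simplex with vertices in increasing order. Then dim K = 2 and the simplices of K are:

  0-simplices (6): A, B, D, E, F, G
  1-simplices (7): AF, BD, BF, DG, EF, EG, FG
  2-simplices (1): EFG

Hence C_0 ≅ Z^6, C_1 ≅ Z^7, C_2 ≅ Z^1.

Boundary ∂_1: C_1 → C_0 sends each edge [p,q] (with p < q) to q − p.
The resulting 6×7 matrix has rank 5, and its Smith normal form has invariant factors (1,1,1,1,1).

∂_2: C_2 → C_1 acts by ∂[p,q,r] = [q,r] − [p,r] + [p,q]. For instance
  ∂EFG = FG − EG + EF.
The resulting 7×1 matrix has rank 1, and its Smith normal form has invariant factors (1).

Reading off H_k = ker ∂_k / im ∂_{k+1}:

  H_0: rank C_0 − rank ∂_1 = 6 − 5 = 1, and the invariant factors of ∂_1 are all 1, so H_0 ≅ Z.
  H_1: rank ker ∂_1 − rank ∂_2 = (7 − 5) − 1 = 1, and the invariant factors of ∂_2 are all 1, so H_1 ≅ Z.
  H_2: rank ker ∂_2 − rank ∂_3 = (1 − 1) − 0 = 0, and there is no ∂_3, so H_2 ≅ 0.

As a check, the Euler characteristic is 6 − 7 + 1 = 0, which agrees with 1 − 1 + 0 = 0.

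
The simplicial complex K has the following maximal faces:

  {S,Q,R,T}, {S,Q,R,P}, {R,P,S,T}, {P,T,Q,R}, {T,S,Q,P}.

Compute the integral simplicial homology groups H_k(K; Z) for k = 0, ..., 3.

Order the vertices as P < Q < R < S < T. Listing each simplex with vertices in this order, K has dimension 3 with simplices:

  0-simplices (5): P, Q, R, S, T
  1-simplices (10): PQ, PR, PS, PT, QR, QS, QT, RS, RT, ST
  2-simplices (10): PQR, PQS, PQT, PRS, PRT, PST, QRS, QRT, QST, RST
  3-simplices (5): PQRS, PQRT, PQST, PRST, QRST

so the chain groups are C_0 ≅ Z^5, C_1 ≅ Z^10, C_2 ≅ Z^10, C_3 ≅ Z^5.

∂_1: C_1 → C_0 is given by ∂[p,q] = [q] − [p]. For instance
  ∂RT = T − R.
This gives a 5×10 integer matrix of rank 4; reducing to Smith normal form yields diagonal entries (1,1,1,1).

The boundary map ∂_2: C_2 → C_1 acts by ∂[p,q,r] = [q,r] − [p,r] + [p,q]. For instance
  ∂PST = ST − PT + PS,
  ∂PRT = RT − PT + PR.
The 10×10 boundary matrix has rank 6 and Smith normal form diag(1,1,1,1,1,1).

Boundary ∂_3: C_3 → C_2 sends each 3-simplex σ to the alternating sum Σ_i (−1)^i (σ with its i-th vertex removed). For instance
  ∂PQRS = QRS − PRS + PQS − PQR,
  ∂PRST = RST − PST + PRT − PRS.
This gives a 10×5 integer matrix of rank 4; reducing to Smith normal form yields diagonal entries (1,1,1,1).

Reading off H_k = ker ∂_k / im ∂_{k+1}:

  H_0: rank C_0 − rank ∂_1 = 5 − 4 = 1, and the invariant factors of ∂_1 are all 1, so H_0 ≅ Z.
  H_1: rank ker ∂_1 − rank ∂_2 = (10 − 4) − 6 = 0, and the invariant factors of ∂_2 are all 1, so H_1 ≅ 0.
  H_2: rank ker ∂_2 − rank ∂_3 = (10 − 6) − 4 = 0, and the invariant factors of ∂_3 are all 1, so H_2 ≅ 0.
  H_3: rank ker ∂_3 − rank ∂_4 = (5 − 4) − 0 = 1, and there is no ∂_4, so H_3 ≅ Z.

(K is a triangulation of the 3-sphere S^3.)

H_0 ≅ Z,  H_1 = 0,  H_2 = 0,  H_3 ≅ Z.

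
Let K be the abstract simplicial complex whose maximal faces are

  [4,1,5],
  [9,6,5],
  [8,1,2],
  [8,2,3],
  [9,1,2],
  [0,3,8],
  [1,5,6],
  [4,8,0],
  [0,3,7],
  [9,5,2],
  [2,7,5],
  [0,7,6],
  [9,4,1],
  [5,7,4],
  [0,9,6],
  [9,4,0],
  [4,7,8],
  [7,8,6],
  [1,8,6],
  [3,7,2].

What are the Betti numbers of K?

b_0 = 1, b_1 = 1, b_2 = 0.

We work with the vertex ordering 0 < 1 < 2 < 3 < 4 < 5 < 6 < 7 < 8 < 9. The simplices of K, each written with vertices in increasing order, are:

  0-simplices (10): [0], [1], [2], [3], [4], [5], [6], [7], [8], [9]
  1-simplices (30): (30 of them)
  2-simplices (20): (20 of them)

Hence C_0 ≅ Z^10, C_1 ≅ Z^30, C_2 ≅ Z^20.

∂_1: C_1 → C_0 sends each edge [p,q] (with p < q) to q − p. For instance
  ∂[0,8] = [8] − [0].
The 10×30 boundary matrix has rank 9 and Smith normal form diag(1,1,1,1,1,1,1,1,1).

The boundary map ∂_2: C_2 → C_1 maps a triangle to the signed sum of its edges. For instance
  ∂[2,3,8] = [3,8] − [2,8] + [2,3],
  ∂[1,2,8] = [2,8] − [1,8] + [1,2].
The 30×20 boundary matrix has rank 20 and Smith normal form diag(1,1,1,1,1,1,1,1,1,1,1,1,1,1,1,1,1,1,1,2).

Reading off H_k = ker ∂_k / im ∂_{k+1}:

  H_0: rank C_0 − rank ∂_1 = 10 − 9 = 1, and the invariant factors of ∂_1 are all 1, so H_0 = Z.
  H_1: rank ker ∂_1 − rank ∂_2 = (30 − 9) − 20 = 1, and ∂_2 has invariant factor 2 > 1, so H_1 = Z ⊕ Z_2.
  H_2: rank ker ∂_2 − rank ∂_3 = (20 − 20) − 0 = 0, and there is no ∂_3, so H_2 = 0.

As a check, the Euler characteristic is 10 − 30 + 20 = 0, which agrees with 1 − 1 + 0 = 0.

Hence the Betti numbers are b_0 = 1, b_1 = 1, b_2 = 0.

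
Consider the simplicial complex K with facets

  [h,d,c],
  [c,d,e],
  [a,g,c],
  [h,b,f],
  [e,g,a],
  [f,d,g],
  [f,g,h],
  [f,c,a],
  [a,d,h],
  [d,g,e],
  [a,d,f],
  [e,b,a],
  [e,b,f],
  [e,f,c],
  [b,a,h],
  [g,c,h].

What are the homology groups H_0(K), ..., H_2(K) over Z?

Order the vertices as a < b < c < d < e < f < g < h. Listing each simplex with vertices in this order, K has dimension 2 with simplices:

  0-simplices (8): a, b, c, d, e, f, g, h
  1-simplices (24): ab, ac, ad, ae, af, ag, ah, be, bf, bh, cd, ce, cf, cg, ch, de, df, dg, dh, ef, eg, fg, fh, gh
  2-simplices (16): abe, abh, acf, acg, adf, adh, aeg, bef, bfh, cde, cdh, cef, cgh, deg, dfg, fgh

Hence C_0 ≅ Z^8, C_1 ≅ Z^24, C_2 ≅ Z^16.

∂_1: C_1 → C_0 sends each edge [p,q] (with p < q) to q − p. For instance
  ∂fg = g − f.
As a 8×24 matrix over Z this has rank 7, with invariant factors (1,1,1,1,1,1,1).

∂_2: C_2 → C_1 acts by ∂[p,q,r] = [q,r] − [p,r] + [p,q]. For instance
  ∂aeg = eg − ag + ae,
  ∂bfh = fh − bh + bf.
The resulting 24×16 matrix has rank 15, and its Smith normal form has invariant factors (1,1,1,1,1,1,1,1,1,1,1,1,1,1,1).

From H_k ≅ ker(∂_k) / im(∂_{k+1}) we obtain:

  H_0: rank C_0 − rank ∂_1 = 8 − 7 = 1, and the invariant factors of ∂_1 are all 1, so H_0 ≅ Z.
  H_1: rank ker ∂_1 − rank ∂_2 = (24 − 7) − 15 = 2, and the invariant factors of ∂_2 are all 1, so H_1 ≅ Z^2.
  H_2: rank ker ∂_2 − rank ∂_3 = (16 − 15) − 0 = 1, and there is no ∂_3, so H_2 ≅ Z.

H_0 = Z,  H_1 = Z^2,  H_2 = Z.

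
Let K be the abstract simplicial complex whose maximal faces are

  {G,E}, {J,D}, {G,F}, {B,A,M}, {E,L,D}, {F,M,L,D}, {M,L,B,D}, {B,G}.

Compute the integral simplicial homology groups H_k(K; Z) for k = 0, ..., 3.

H_0 ≅ Z,  H_1 ≅ Z^2,  H_2 = 0,  H_3 = 0.

Order the vertices as A < B < D < E < F < G < J < L < M. Listing each simplex with vertices in this order, K has dimension 3 with simplices:

  0-simplices (9): A, B, D, E, F, G, J, L, M
  1-simplices (17): AB, AM, BD, BG, BL, BM, DE, DF, DJ, DL, DM, EG, EL, FG, FL, FM, LM
  2-simplices (9): ABM, BDL, BDM, BLM, DEL, DFL, DFM, DLM, FLM
  3-simplices (2): BDLM, DFLM

Hence C_0 ≅ Z^9, C_1 ≅ Z^17, C_2 ≅ Z^9, C_3 ≅ Z^2.

The boundary map ∂_1: C_1 → C_0 sends each edge [p,q] (with p < q) to q − p.
The 9×17 boundary matrix has rank 8 and Smith normal form diag(1,1,1,1,1,1,1,1).

Boundary ∂_2: C_2 → C_1 sends each 2-simplex [p,q,r] to [q,r] − [p,r] + [p,q]. For instance
  ∂DFL = FL − DL + DF,
  ∂BDL = DL − BL + BD.
The 17×9 boundary matrix has rank 7 and Smith normal form diag(1,1,1,1,1,1,1).

The boundary map ∂_3: C_3 → C_2 sends each 3-simplex σ to the alternating sum Σ_i (−1)^i (σ with its i-th vertex removed). For instance
  ∂DFLM = FLM − DLM + DFM − DFL,
  ∂BDLM = DLM − BLM + BDM − BDL.
As a 9×2 matrix over Z this has rank 2, with invariant factors (1,1).

Now H_k = ker ∂_k / im ∂_{k+1}, so:

  H_0: rank C_0 − rank ∂_1 = 9 − 8 = 1, and the invariant factors of ∂_1 are all 1, so H_0 = Z.
  H_1: rank ker ∂_1 − rank ∂_2 = (17 − 8) − 7 = 2, and the invariant factors of ∂_2 are all 1, so H_1 = Z^2.
  H_2: rank ker ∂_2 − rank ∂_3 = (9 − 7) − 2 = 0, and the invariant factors of ∂_3 are all 1, so H_2 = 0.
  H_3: rank ker ∂_3 − rank ∂_4 = (2 − 2) − 0 = 0, and there is no ∂_4, so H_3 = 0.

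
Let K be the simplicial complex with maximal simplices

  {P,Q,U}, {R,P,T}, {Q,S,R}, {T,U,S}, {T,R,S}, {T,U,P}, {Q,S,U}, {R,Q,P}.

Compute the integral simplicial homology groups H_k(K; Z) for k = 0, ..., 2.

Fix the vertex order P < Q < R < S < T < U and write every simplex with vertices in increasing order. Then dim K = 2 and the simplices of K are:

  0-simplices (6): P, Q, R, S, T, U
  1-simplices (12): PQ, PR, PT, PU, QR, QS, QU, RS, RT, ST, SU, TU
  2-simplices (8): PQR, PQU, PRT, PTU, QRS, QSU, RST, STU

so the chain groups are C_0 ≅ Z^6, C_1 ≅ Z^12, C_2 ≅ Z^8.

The boundary map ∂_1: C_1 → C_0 maps an edge to its endpoints' difference, ∂[p,q] = q − p.
As a 6×12 matrix over Z this has rank 5, with invariant factors (1,1,1,1,1).

The boundary map ∂_2: C_2 → C_1 maps a triangle to the signed sum of its edges. For instance
  ∂QSU = SU − QU + QS,
  ∂PQU = QU − PU + PQ.
This gives a 12×8 integer matrix of rank 7; reducing to Smith normal form yields diagonal entries (1,1,1,1,1,1,1).

From H_k ≅ ker(∂_k) / im(∂_{k+1}) we obtain:

  H_0: rank C_0 − rank ∂_1 = 6 − 5 = 1, and the invariant factors of ∂_1 are all 1, so H_0 = Z.
  H_1: rank ker ∂_1 − rank ∂_2 = (12 − 5) − 7 = 0, and the invariant factors of ∂_2 are all 1, so H_1 = 0.
  H_2: rank ker ∂_2 − rank ∂_3 = (8 − 7) − 0 = 1, and there is no ∂_3, so H_2 = Z.

(K is a triangulation of the 2-sphere S^2.)

H_0 = Z,  H_1 = 0,  H_2 = Z.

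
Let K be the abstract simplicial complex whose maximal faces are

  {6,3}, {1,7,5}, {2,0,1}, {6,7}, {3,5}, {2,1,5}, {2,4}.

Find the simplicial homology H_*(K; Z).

H_0 ≅ Z,  H_1 ≅ Z,  H_2 = 0.

Take the total order 0 < 1 < 2 < 3 < 4 < 5 < 6 < 7 on the vertex set. Then K (dimension 2) consists of the simplices:

  0-simplices (8): [0], [1], [2], [3], [4], [5], [6], [7]
  1-simplices (11): [0,1], [0,2], [1,2], [1,5], [1,7], [2,4], [2,5], [3,5], [3,6], [5,7], [6,7]
  2-simplices (3): [0,1,2], [1,2,5], [1,5,7]

giving chain groups C_0 ≅ Z^8, C_1 ≅ Z^11, C_2 ≅ Z^3.

Boundary ∂_1: C_1 → C_0 is given by ∂[p,q] = [q] − [p]. For instance
  ∂[2,4] = [4] − [2].
As a 8×11 matrix over Z this has rank 7, with invariant factors (1,1,1,1,1,1,1).

∂_2: C_2 → C_1 acts by ∂[p,q,r] = [q,r] − [p,r] + [p,q]. For instance
  ∂[0,1,2] = [1,2] − [0,2] + [0,1],
  ∂[1,5,7] = [5,7] − [1,7] + [1,5].
The resulting 11×3 matrix has rank 3, and its Smith normal form has invariant factors (1,1,1).

From H_k ≅ ker(∂_k) / im(∂_{k+1}) we obtain:

  H_0: rank C_0 − rank ∂_1 = 8 − 7 = 1, and the invariant factors of ∂_1 are all 1, so H_0 ≅ Z.
  H_1: rank ker ∂_1 − rank ∂_2 = (11 − 7) − 3 = 1, and the invariant factors of ∂_2 are all 1, so H_1 ≅ Z.
  H_2: rank ker ∂_2 − rank ∂_3 = (3 − 3) − 0 = 0, and there is no ∂_3, so H_2 ≅ 0.

As a check, the Euler characteristic is 8 − 11 + 3 = 0, which agrees with 1 − 1 + 0 = 0.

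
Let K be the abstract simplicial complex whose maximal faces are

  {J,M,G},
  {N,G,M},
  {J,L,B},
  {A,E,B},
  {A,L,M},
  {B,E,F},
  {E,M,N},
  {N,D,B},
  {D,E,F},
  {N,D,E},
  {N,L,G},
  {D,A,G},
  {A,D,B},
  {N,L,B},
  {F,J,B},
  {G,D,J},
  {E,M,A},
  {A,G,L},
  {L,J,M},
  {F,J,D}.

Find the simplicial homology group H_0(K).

K has 10 vertices, 30 edges, 20 triangles.
rank ∂_0 = 0, rank ∂_1 = 9 ⇒ b_0 = 10 − 0 − 9 = 1; all invariant factors of ∂_1 are 1 so no torsion. So H_0 = Z.

H_0 ≅ Z.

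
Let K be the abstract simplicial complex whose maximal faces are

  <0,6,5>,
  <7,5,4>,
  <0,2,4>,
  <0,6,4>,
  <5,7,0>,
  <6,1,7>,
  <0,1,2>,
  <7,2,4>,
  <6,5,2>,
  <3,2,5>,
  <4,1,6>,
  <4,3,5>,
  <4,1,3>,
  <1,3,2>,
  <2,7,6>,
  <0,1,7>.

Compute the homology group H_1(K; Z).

H_1 ≅ Z^2.

Take the total order 0 < 1 < 2 < 3 < 4 < 5 < 6 < 7 on the vertex set. Then K (dimension 2) consists of the simplices:

  0-simplices (8): [0], [1], [2], [3], [4], [5], [6], [7]
  1-simplices (24): (24 of them)
  2-simplices (16): [0,1,2], [0,1,7], [0,2,4], [0,4,6], [0,5,6], [0,5,7], [1,2,3], [1,3,4], [1,4,6], [1,6,7], [2,3,5], [2,4,7], [2,5,6], [2,6,7], [3,4,5], [4,5,7]

giving chain groups C_0 ≅ Z^8, C_1 ≅ Z^24, C_2 ≅ Z^16.

∂_1: C_1 → C_0 sends each edge [p,q] (with p < q) to q − p.
This gives a 8×24 integer matrix of rank 7; reducing to Smith normal form yields diagonal entries (1,1,1,1,1,1,1).

Boundary ∂_2: C_2 → C_1 acts by ∂[p,q,r] = [q,r] − [p,r] + [p,q]. For instance
  ∂[2,3,5] = [3,5] − [2,5] + [2,3],
  ∂[1,4,6] = [4,6] − [1,6] + [1,4].
As a 24×16 matrix over Z this has rank 15, with invariant factors (1,1,1,1,1,1,1,1,1,1,1,1,1,1,1).

Reading off H_k = ker ∂_k / im ∂_{k+1}:

  H_1: rank ker ∂_1 − rank ∂_2 = (24 − 7) − 15 = 2, and the invariant factors of ∂_2 are all 1, so H_1 = Z^2.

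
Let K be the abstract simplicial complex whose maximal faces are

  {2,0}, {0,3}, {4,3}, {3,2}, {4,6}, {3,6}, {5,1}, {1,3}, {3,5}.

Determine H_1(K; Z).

Order the vertices as 0 < 1 < 2 < 3 < 4 < 5 < 6. Listing each simplex with vertices in this order, K has dimension 1 with simplices:

  0-simplices (7): [0], [1], [2], [3], [4], [5], [6]
  1-simplices (9): [0,2], [0,3], [1,3], [1,5], [2,3], [3,4], [3,5], [3,6], [4,6]

giving chain groups C_0 ≅ Z^7, C_1 ≅ Z^9.

∂_1: C_1 → C_0 is given by ∂[p,q] = [q] − [p].
As a 7×9 matrix over Z this has rank 6, with invariant factors (1,1,1,1,1,1).

From H_k ≅ ker(∂_k) / im(∂_{k+1}) we obtain:

  H_1: rank ker ∂_1 − rank ∂_2 = (9 − 6) − 0 = 3, and there is no ∂_2, so H_1 ≅ Z^3.

(K is a triangulation of a wedge of 3 circles.)

H_1 = Z^3.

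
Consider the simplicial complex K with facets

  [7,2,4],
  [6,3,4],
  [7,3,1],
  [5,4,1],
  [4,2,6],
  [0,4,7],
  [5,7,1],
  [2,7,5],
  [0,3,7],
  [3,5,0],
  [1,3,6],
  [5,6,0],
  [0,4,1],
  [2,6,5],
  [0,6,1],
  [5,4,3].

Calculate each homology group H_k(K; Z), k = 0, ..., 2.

H_0 = Z,  H_1 = Z^2,  H_2 = Z.

We work with the vertex ordering 0 < 1 < 2 < 3 < 4 < 5 < 6 < 7. The simplices of K, each written with vertices in increasing order, are:

  0-simplices (8): [0], [1], [2], [3], [4], [5], [6], [7]
  1-simplices (24): (24 of them)
  2-simplices (16): [0,1,4], [0,1,6], [0,3,5], [0,3,7], [0,4,7], [0,5,6], [1,3,6], [1,3,7], [1,4,5], [1,5,7], [2,4,6], [2,4,7], [2,5,6], [2,5,7], [3,4,5], [3,4,6]

Hence C_0 ≅ Z^8, C_1 ≅ Z^24, C_2 ≅ Z^16.

The boundary map ∂_1: C_1 → C_0 is given by ∂[p,q] = [q] − [p]. For instance
  ∂[3,4] = [4] − [3].
The resulting 8×24 matrix has rank 7, and its Smith normal form has invariant factors (1,1,1,1,1,1,1).

∂_2: C_2 → C_1 sends each 2-simplex [p,q,r] to [q,r] − [p,r] + [p,q]. For instance
  ∂[0,3,5] = [3,5] − [0,5] + [0,3],
  ∂[2,4,7] = [4,7] − [2,7] + [2,4].
This gives a 24×16 integer matrix of rank 15; reducing to Smith normal form yields diagonal entries (1,1,1,1,1,1,1,1,1,1,1,1,1,1,1).

Now H_k = ker ∂_k / im ∂_{k+1}, so:

  H_0: rank C_0 − rank ∂_1 = 8 − 7 = 1, and the invariant factors of ∂_1 are all 1, so H_0 = Z.
  H_1: rank ker ∂_1 − rank ∂_2 = (24 − 7) − 15 = 2, and the invariant factors of ∂_2 are all 1, so H_1 = Z^2.
  H_2: rank ker ∂_2 − rank ∂_3 = (16 − 15) − 0 = 1, and there is no ∂_3, so H_2 = Z.

(K is a triangulation of the torus T^2.)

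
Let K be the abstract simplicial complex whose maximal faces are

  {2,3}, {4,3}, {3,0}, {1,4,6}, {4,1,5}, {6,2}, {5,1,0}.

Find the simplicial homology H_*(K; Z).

Order the vertices as 0 < 1 < 2 < 3 < 4 < 5 < 6. Listing each simplex with vertices in this order, K has dimension 2 with simplices:

  0-simplices (7): [0], [1], [2], [3], [4], [5], [6]
  1-simplices (11): [0,1], [0,3], [0,5], [1,4], [1,5], [1,6], [2,3], [2,6], [3,4], [4,5], [4,6]
  2-simplices (3): [0,1,5], [1,4,5], [1,4,6]

giving chain groups C_0 ≅ Z^7, C_1 ≅ Z^11, C_2 ≅ Z^3.

The boundary map ∂_1: C_1 → C_0 sends each edge [p,q] (with p < q) to q − p.
The resulting 7×11 matrix has rank 6, and its Smith normal form has invariant factors (1,1,1,1,1,1).

Boundary ∂_2: C_2 → C_1 sends each 2-simplex [p,q,r] to [q,r] − [p,r] + [p,q]. For instance
  ∂[0,1,5] = [1,5] − [0,5] + [0,1],
  ∂[1,4,5] = [4,5] − [1,5] + [1,4].
This gives a 11×3 integer matrix of rank 3; reducing to Smith normal form yields diagonal entries (1,1,1).

From H_k ≅ ker(∂_k) / im(∂_{k+1}) we obtain:

  H_0: rank C_0 − rank ∂_1 = 7 − 6 = 1, and the invariant factors of ∂_1 are all 1, so H_0 = Z.
  H_1: rank ker ∂_1 − rank ∂_2 = (11 − 6) − 3 = 2, and the invariant factors of ∂_2 are all 1, so H_1 = Z^2.
  H_2: rank ker ∂_2 − rank ∂_3 = (3 − 3) − 0 = 0, and there is no ∂_3, so H_2 = 0.

H_0 ≅ Z,  H_1 ≅ Z^2,  H_2 = 0.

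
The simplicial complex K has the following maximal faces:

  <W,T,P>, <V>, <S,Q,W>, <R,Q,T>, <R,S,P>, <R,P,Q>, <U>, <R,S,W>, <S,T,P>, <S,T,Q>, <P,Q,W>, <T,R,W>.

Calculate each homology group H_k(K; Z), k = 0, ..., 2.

K has 8 vertices, 15 edges, 10 triangles.
rank ∂_0 = 0, rank ∂_1 = 5 ⇒ b_0 = 8 − 0 − 5 = 3; all invariant factors of ∂_1 are 1 so no torsion. So H_0 ≅ Z^3.
rank ∂_1 = 5, rank ∂_2 = 10 ⇒ b_1 = 15 − 5 − 10 = 0; ∂_2 has invariant factor(s) [2] giving torsion. So H_1 ≅ Z/2.
rank ∂_2 = 10, rank ∂_3 = 0 ⇒ b_2 = 10 − 10 − 0 = 0. So H_2 ≅ 0.

H_0 ≅ Z^3,  H_1 ≅ Z/2,  H_2 = 0.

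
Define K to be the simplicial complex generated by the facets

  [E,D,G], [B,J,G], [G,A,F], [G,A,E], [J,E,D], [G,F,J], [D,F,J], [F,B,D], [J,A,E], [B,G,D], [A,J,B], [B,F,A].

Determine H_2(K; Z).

Take the total order A < B < D < E < F < G < J on the vertex set. Then K (dimension 2) consists of the simplices:

  0-simplices (7): A, B, D, E, F, G, J
  1-simplices (18): AB, AE, AF, AG, AJ, BD, BF, BG, BJ, DE, DF, DG, DJ, EG, EJ, FG, FJ, GJ
  2-simplices (12): ABF, ABJ, AEG, AEJ, AFG, BDF, BDG, BGJ, DEG, DEJ, DFJ, FGJ

so the chain groups are C_0 ≅ Z^7, C_1 ≅ Z^18, C_2 ≅ Z^12.

∂_1: C_1 → C_0 maps an edge to its endpoints' difference, ∂[p,q] = q − p. For instance
  ∂BJ = J − B.
This gives a 7×18 integer matrix of rank 6; reducing to Smith normal form yields diagonal entries (1,1,1,1,1,1).

Boundary ∂_2: C_2 → C_1 maps a triangle to the signed sum of its edges. For instance
  ∂DEG = EG − DG + DE,
  ∂ABJ = BJ − AJ + AB.
This gives a 18×12 integer matrix of rank 12; reducing to Smith normal form yields diagonal entries (1,1,1,1,1,1,1,1,1,1,1,2).

From H_k ≅ ker(∂_k) / im(∂_{k+1}) we obtain:

  H_2: rank ker ∂_2 − rank ∂_3 = (12 − 12) − 0 = 0, and there is no ∂_3, so H_2 ≅ 0.

(K is a triangulation of the real projective plane RP^2.)

H_2 = 0.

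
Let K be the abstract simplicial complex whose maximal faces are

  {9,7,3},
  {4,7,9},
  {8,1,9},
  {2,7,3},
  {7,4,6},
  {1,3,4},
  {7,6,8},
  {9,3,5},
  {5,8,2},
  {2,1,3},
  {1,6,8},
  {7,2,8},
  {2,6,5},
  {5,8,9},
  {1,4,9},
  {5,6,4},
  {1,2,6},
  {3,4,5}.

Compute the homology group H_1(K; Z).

H_1 = Z ⊕ Z/2.

K has 9 vertices, 27 edges, 18 triangles.
rank ∂_1 = 8, rank ∂_2 = 18 ⇒ b_1 = 27 − 8 − 18 = 1; ∂_2 has invariant factor(s) [2] giving torsion. So H_1 = Z ⊕ Z/2.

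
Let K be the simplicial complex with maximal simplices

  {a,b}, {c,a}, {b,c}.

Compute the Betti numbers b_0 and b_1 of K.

b_0 = 1, b_1 = 1.

Order the vertices as a < b < c. Listing each simplex with vertices in this order, K has dimension 1 with simplices:

  0-simplices (3): a, b, c
  1-simplices (3): ab, ac, bc

so the chain groups are C_0 ≅ Z^3, C_1 ≅ Z^3.

Boundary ∂_1: C_1 → C_0 sends each edge [p,q] (with p < q) to q − p.
The 3×3 boundary matrix has rank 2 and Smith normal form diag(1,1).

Now H_k = ker ∂_k / im ∂_{k+1}, so:

  H_0: rank C_0 − rank ∂_1 = 3 − 2 = 1, and the invariant factors of ∂_1 are all 1, so H_0 = Z.
  H_1: rank ker ∂_1 − rank ∂_2 = (3 − 2) − 0 = 1, and there is no ∂_2, so H_1 = Z.

(K is a triangulation of the circle S^1.)

Hence the Betti numbers are b_0 = 1, b_1 = 1.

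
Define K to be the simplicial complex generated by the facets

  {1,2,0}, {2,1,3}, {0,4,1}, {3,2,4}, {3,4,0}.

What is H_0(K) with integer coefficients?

H_0 = Z.

Take the total order 0 < 1 < 2 < 3 < 4 on the vertex set. Then K (dimension 2) consists of the simplices:

  0-simplices (5): [0], [1], [2], [3], [4]
  1-simplices (10): [0,1], [0,2], [0,3], [0,4], [1,2], [1,3], [1,4], [2,3], [2,4], [3,4]
  2-simplices (5): [0,1,2], [0,1,4], [0,3,4], [1,2,3], [2,3,4]

Hence C_0 ≅ Z^5, C_1 ≅ Z^10, C_2 ≅ Z^5.

Boundary ∂_1: C_1 → C_0 maps an edge to its endpoints' difference, ∂[p,q] = q − p.
As a 5×10 matrix over Z this has rank 4, with invariant factors (1,1,1,1).

∂_2: C_2 → C_1 sends each 2-simplex [p,q,r] to [q,r] − [p,r] + [p,q]. For instance
  ∂[0,1,4] = [1,4] − [0,4] + [0,1],
  ∂[0,3,4] = [3,4] − [0,4] + [0,3].
This gives a 10×5 integer matrix of rank 5; reducing to Smith normal form yields diagonal entries (1,1,1,1,1).

Now H_k = ker ∂_k / im ∂_{k+1}, so:

  H_0: rank C_0 − rank ∂_1 = 5 − 4 = 1, and the invariant factors of ∂_1 are all 1, so H_0 = Z.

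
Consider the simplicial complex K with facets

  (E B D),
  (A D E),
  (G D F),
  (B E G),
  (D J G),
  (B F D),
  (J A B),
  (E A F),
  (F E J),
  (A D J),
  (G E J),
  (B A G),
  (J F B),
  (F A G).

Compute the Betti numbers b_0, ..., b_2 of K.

b_0 = 1, b_1 = 2, b_2 = 1.

Order the vertices as A < B < D < E < F < G < J. Listing each simplex with vertices in this order, K has dimension 2 with simplices:

  0-simplices (7): A, B, D, E, F, G, J
  1-simplices (21): AB, AD, AE, AF, AG, AJ, BD, BE, BF, BG, BJ, DE, DF, DG, DJ, EF, EG, EJ, FG, FJ, GJ
  2-simplices (14): ABG, ABJ, ADE, ADJ, AEF, AFG, BDE, BDF, BEG, BFJ, DFG, DGJ, EFJ, EGJ

so the chain groups are C_0 ≅ Z^7, C_1 ≅ Z^21, C_2 ≅ Z^14.

∂_1: C_1 → C_0 is given by ∂[p,q] = [q] − [p]. For instance
  ∂AJ = J − A.
The 7×21 boundary matrix has rank 6 and Smith normal form diag(1,1,1,1,1,1).

∂_2: C_2 → C_1 maps a triangle to the signed sum of its edges. For instance
  ∂BFJ = FJ − BJ + BF,
  ∂BDF = DF − BF + BD.
As a 21×14 matrix over Z this has rank 13, with invariant factors (1,1,1,1,1,1,1,1,1,1,1,1,1).

From H_k ≅ ker(∂_k) / im(∂_{k+1}) we obtain:

  H_0: rank C_0 − rank ∂_1 = 7 − 6 = 1, and the invariant factors of ∂_1 are all 1, so H_0 ≅ Z.
  H_1: rank ker ∂_1 − rank ∂_2 = (21 − 6) − 13 = 2, and the invariant factors of ∂_2 are all 1, so H_1 ≅ Z^2.
  H_2: rank ker ∂_2 − rank ∂_3 = (14 − 13) − 0 = 1, and there is no ∂_3, so H_2 ≅ Z.

As a check, the Euler characteristic is 7 − 21 + 14 = 0, which agrees with 1 − 2 + 1 = 0.

Hence the Betti numbers are b_0 = 1, b_1 = 2, b_2 = 1.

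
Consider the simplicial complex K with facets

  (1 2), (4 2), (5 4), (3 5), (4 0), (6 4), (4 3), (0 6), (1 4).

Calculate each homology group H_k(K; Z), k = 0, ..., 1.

Fix the vertex order 0 < 1 < 2 < 3 < 4 < 5 < 6 and write every simplex with vertices in increasing order. Then dim K = 1 and the simplices of K are:

  0-simplices (7): [0], [1], [2], [3], [4], [5], [6]
  1-simplices (9): [0,4], [0,6], [1,2], [1,4], [2,4], [3,4], [3,5], [4,5], [4,6]

Hence C_0 ≅ Z^7, C_1 ≅ Z^9.

Boundary ∂_1: C_1 → C_0 is given by ∂[p,q] = [q] − [p]. For instance
  ∂[0,4] = [4] − [0].
As a 7×9 matrix over Z this has rank 6, with invariant factors (1,1,1,1,1,1).

Computing H_k = (kernel of ∂_k) / (image of ∂_{k+1}):

  H_0: rank C_0 − rank ∂_1 = 7 − 6 = 1, and the invariant factors of ∂_1 are all 1, so H_0 ≅ Z.
  H_1: rank ker ∂_1 − rank ∂_2 = (9 − 6) − 0 = 3, and there is no ∂_2, so H_1 ≅ Z^3.

As a check, the Euler characteristic is 7 − 9 = -2, which agrees with 1 − 3 = -2.

H_0 ≅ Z,  H_1 ≅ Z^3.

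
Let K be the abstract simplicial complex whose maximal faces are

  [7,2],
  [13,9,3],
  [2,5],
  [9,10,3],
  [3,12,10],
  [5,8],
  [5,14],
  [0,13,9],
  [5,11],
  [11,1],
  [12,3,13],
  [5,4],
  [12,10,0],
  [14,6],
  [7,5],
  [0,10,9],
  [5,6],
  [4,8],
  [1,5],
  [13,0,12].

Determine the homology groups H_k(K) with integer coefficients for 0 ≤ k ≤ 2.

Order the vertices as 0 < 1 < 2 < 3 < 4 < 5 < 6 < 7 < 8 < 9 < 10 < 11 < 12 < 13 < 14. Listing each simplex with vertices in this order, K has dimension 2 with simplices:

  0-simplices (15): [0], [1], [2], [3], [4], [5], [6], [7], [8], [9], [10], [11], [12], [13], [14]
  1-simplices (24): (24 of them)
  2-simplices (8): [0,9,10], [0,9,13], [0,10,12], [0,12,13], [3,9,10], [3,9,13], [3,10,12], [3,12,13]

so the chain groups are C_0 ≅ Z^15, C_1 ≅ Z^24, C_2 ≅ Z^8.

∂_1: C_1 → C_0 sends each edge [p,q] (with p < q) to q − p.
The resulting 15×24 matrix has rank 13, and its Smith normal form has invariant factors (1,1,1,1,1,1,1,1,1,1,1,1,1).

Boundary ∂_2: C_2 → C_1 maps a triangle to the signed sum of its edges. For instance
  ∂[0,12,13] = [12,13] − [0,13] + [0,12],
  ∂[3,9,10] = [9,10] − [3,10] + [3,9].
The resulting 24×8 matrix has rank 7, and its Smith normal form has invariant factors (1,1,1,1,1,1,1).

Reading off H_k = ker ∂_k / im ∂_{k+1}:

  H_0: rank C_0 − rank ∂_1 = 15 − 13 = 2, and the invariant factors of ∂_1 are all 1, so H_0 = Z^2.
  H_1: rank ker ∂_1 − rank ∂_2 = (24 − 13) − 7 = 4, and the invariant factors of ∂_2 are all 1, so H_1 = Z^4.
  H_2: rank ker ∂_2 − rank ∂_3 = (8 − 7) − 0 = 1, and there is no ∂_3, so H_2 = Z.

(K is a triangulation of the disjoint union of a wedge of 4 circles and the 2-sphere S^2.)

H_0 = Z^2,  H_1 = Z^4,  H_2 = Z.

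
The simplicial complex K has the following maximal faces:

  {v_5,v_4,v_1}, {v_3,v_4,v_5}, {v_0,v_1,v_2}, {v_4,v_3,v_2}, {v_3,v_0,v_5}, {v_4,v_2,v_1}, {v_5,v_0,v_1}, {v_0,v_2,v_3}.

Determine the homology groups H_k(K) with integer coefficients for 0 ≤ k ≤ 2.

We work with the vertex ordering v_0 < v_1 < v_2 < v_3 < v_4 < v_5. The simplices of K, each written with vertices in increasing order, are:

  0-simplices (6): [v_0], [v_1], [v_2], [v_3], [v_4], [v_5]
  1-simplices (12): [v_0,v_1], [v_0,v_2], [v_0,v_3], [v_0,v_5], [v_1,v_2], [v_1,v_4], [v_1,v_5], [v_2,v_3], [v_2,v_4], [v_3,v_4], [v_3,v_5], [v_4,v_5]
  2-simplices (8): [v_0,v_1,v_2], [v_0,v_1,v_5], [v_0,v_2,v_3], [v_0,v_3,v_5], [v_1,v_2,v_4], [v_1,v_4,v_5], [v_2,v_3,v_4], [v_3,v_4,v_5]

giving chain groups C_0 ≅ Z^6, C_1 ≅ Z^12, C_2 ≅ Z^8.

∂_1: C_1 → C_0 maps an edge to its endpoints' difference, ∂[p,q] = q − p. For instance
  ∂[v_2,v_3] = [v_3] − [v_2].
The 6×12 boundary matrix has rank 5 and Smith normal form diag(1,1,1,1,1).

Boundary ∂_2: C_2 → C_1 maps a triangle to the signed sum of its edges. For instance
  ∂[v_0,v_1,v_5] = [v_1,v_5] − [v_0,v_5] + [v_0,v_1],
  ∂[v_2,v_3,v_4] = [v_3,v_4] − [v_2,v_4] + [v_2,v_3].
The resulting 12×8 matrix has rank 7, and its Smith normal form has invariant factors (1,1,1,1,1,1,1).

From H_k ≅ ker(∂_k) / im(∂_{k+1}) we obtain:

  H_0: rank C_0 − rank ∂_1 = 6 − 5 = 1, and the invariant factors of ∂_1 are all 1, so H_0 = Z.
  H_1: rank ker ∂_1 − rank ∂_2 = (12 − 5) − 7 = 0, and the invariant factors of ∂_2 are all 1, so H_1 = 0.
  H_2: rank ker ∂_2 − rank ∂_3 = (8 − 7) − 0 = 1, and there is no ∂_3, so H_2 = Z.

As a check, the Euler characteristic is 6 − 12 + 8 = 2, which agrees with 1 − 0 + 1 = 2.
(K is a triangulation of the 2-sphere S^2.)

H_0 = Z,  H_1 = 0,  H_2 = Z.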